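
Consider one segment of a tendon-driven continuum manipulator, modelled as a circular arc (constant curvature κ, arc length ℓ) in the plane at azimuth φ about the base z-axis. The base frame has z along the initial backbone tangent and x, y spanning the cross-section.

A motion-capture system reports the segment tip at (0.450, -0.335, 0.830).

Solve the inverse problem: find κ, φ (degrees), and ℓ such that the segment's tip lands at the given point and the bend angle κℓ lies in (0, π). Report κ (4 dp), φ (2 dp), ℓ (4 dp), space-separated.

1.1180 323.33 1.0633

ρ = √(x²+y²) = √(0.450² + -0.335²) = 0.56100
φ = atan2(y, x) mod 360° = atan2(-0.335, 0.450) = 323.3344°
|p|² = ρ² + z² = 0.56100² + 0.830² = 1.00362
κ = 2ρ / |p|² = 2×0.56100 / 1.00362 = 1.11795
θ = 2·atan2(ρ, z) = 2·atan2(0.56100, 0.830) = 1.18875 rad
ℓ = θ/κ = 1.18875/1.11795 = 1.06332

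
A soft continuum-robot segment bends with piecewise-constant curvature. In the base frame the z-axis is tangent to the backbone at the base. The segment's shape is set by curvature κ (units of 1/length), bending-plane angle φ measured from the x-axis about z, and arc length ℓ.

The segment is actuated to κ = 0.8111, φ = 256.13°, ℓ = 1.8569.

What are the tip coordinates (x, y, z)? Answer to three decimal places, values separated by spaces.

θ = κ·ℓ = 0.8111 × 1.8569 = 1.50613 rad
ρ = (1 − cos θ)/κ = (1 − 0.06462)/0.8111 = 1.15322
z = sin θ / κ = 0.99791/0.8111 = 1.23032
x = ρ cos φ = 1.15322 × cos(256.13°) = -0.27645
y = ρ sin φ = 1.15322 × sin(256.13°) = -1.11960

-0.276 -1.120 1.230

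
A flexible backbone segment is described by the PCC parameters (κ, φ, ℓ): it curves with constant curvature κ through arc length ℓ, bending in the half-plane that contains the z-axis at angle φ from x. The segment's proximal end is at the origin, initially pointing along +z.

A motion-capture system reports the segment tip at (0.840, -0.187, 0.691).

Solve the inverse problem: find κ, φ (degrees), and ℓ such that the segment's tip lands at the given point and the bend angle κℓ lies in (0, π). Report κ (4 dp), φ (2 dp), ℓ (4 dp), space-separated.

1.4130 347.45 1.2657

ρ = √(x²+y²) = √(0.840² + -0.187²) = 0.86056
φ = atan2(y, x) mod 360° = atan2(-0.187, 0.840) = 347.4495°
|p|² = ρ² + z² = 0.86056² + 0.691² = 1.21805
κ = 2ρ / |p|² = 2×0.86056 / 1.21805 = 1.41302
θ = 2·atan2(ρ, z) = 2·atan2(0.86056, 0.691) = 1.78850 rad
ℓ = θ/κ = 1.78850/1.41302 = 1.26573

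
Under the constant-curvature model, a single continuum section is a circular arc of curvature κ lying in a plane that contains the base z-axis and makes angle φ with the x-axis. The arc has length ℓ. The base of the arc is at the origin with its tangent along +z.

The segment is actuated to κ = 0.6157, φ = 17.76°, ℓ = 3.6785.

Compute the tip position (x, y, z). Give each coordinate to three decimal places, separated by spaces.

θ = κ·ℓ = 0.6157 × 3.6785 = 2.26485 rad
ρ = (1 − cos θ)/κ = (1 − -0.63966)/0.6157 = 2.66308
z = sin θ / κ = 0.76866/0.6157 = 1.24843
x = ρ cos φ = 2.66308 × cos(17.76°) = 2.53617
y = ρ sin φ = 2.66308 × sin(17.76°) = 0.81232

2.536 0.812 1.248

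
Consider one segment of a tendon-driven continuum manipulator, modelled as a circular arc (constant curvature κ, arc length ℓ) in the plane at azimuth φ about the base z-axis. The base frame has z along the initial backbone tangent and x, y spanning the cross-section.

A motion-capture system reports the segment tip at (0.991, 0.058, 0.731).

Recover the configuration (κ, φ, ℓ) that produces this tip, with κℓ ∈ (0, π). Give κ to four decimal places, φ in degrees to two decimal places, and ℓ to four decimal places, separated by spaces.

1.3063 3.35 1.4331

ρ = √(x²+y²) = √(0.991² + 0.058²) = 0.99270
φ = atan2(y, x) mod 360° = atan2(0.058, 0.991) = 3.3495°
|p|² = ρ² + z² = 0.99270² + 0.731² = 1.51981
κ = 2ρ / |p|² = 2×0.99270 / 1.51981 = 1.30635
θ = 2·atan2(ρ, z) = 2·atan2(0.99270, 0.731) = 1.87214 rad
ℓ = θ/κ = 1.87214/1.30635 = 1.43311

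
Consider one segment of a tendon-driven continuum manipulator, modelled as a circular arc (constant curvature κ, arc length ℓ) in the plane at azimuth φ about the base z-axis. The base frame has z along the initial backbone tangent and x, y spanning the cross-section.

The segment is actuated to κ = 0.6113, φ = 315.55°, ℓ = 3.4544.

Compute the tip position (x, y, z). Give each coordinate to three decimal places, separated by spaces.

1.769 -1.735 1.402

θ = κ·ℓ = 0.6113 × 3.4544 = 2.11167 rad
ρ = (1 − cos θ)/κ = (1 − -0.51489)/0.6113 = 2.47814
z = sin θ / κ = 0.85726/0.6113 = 1.40235
x = ρ cos φ = 2.47814 × cos(315.55°) = 1.76905
y = ρ sin φ = 2.47814 × sin(315.55°) = -1.73541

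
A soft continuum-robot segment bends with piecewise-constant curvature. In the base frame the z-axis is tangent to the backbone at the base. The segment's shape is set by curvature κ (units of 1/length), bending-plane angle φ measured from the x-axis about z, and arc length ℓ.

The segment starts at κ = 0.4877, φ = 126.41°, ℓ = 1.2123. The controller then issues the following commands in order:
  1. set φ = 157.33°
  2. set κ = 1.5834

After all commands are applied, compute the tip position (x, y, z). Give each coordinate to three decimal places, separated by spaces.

initial: κ=0.4877, φ=126.41°, ℓ=1.2123
cmd 1: set φ=157.33° → (κ,φ,ℓ)=(0.4877,157.33°,1.2123) → tip=(-0.3212,0.1342,1.1429)
cmd 2: set κ=1.5834 → (κ,φ,ℓ)=(1.5834,157.33°,1.2123) → tip=(-0.7819,0.3266,0.5935)

-0.782 0.327 0.594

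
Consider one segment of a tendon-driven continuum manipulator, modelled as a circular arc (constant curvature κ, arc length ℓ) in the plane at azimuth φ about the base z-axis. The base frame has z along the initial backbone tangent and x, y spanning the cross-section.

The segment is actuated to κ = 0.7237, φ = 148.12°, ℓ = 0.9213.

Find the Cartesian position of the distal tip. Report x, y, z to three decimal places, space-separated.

θ = κ·ℓ = 0.7237 × 0.9213 = 0.66674 rad
ρ = (1 − cos θ)/κ = (1 − 0.78584)/0.7237 = 0.29593
z = sin θ / κ = 0.61843/0.7237 = 0.85454
x = ρ cos φ = 0.29593 × cos(148.12°) = -0.25129
y = ρ sin φ = 0.29593 × sin(148.12°) = 0.15629

-0.251 0.156 0.855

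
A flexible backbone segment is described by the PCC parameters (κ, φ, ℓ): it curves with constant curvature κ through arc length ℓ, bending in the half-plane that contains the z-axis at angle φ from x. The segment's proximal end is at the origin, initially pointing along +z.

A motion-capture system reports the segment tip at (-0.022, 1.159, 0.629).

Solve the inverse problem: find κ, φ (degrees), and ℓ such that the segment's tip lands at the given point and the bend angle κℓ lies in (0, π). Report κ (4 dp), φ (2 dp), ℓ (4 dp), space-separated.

ρ = √(x²+y²) = √(-0.022² + 1.159²) = 1.15921
φ = atan2(y, x) mod 360° = atan2(1.159, -0.022) = 91.0875°
|p|² = ρ² + z² = 1.15921² + 0.629² = 1.73941
κ = 2ρ / |p|² = 2×1.15921 / 1.73941 = 1.33288
θ = 2·atan2(ρ, z) = 2·atan2(1.15921, 0.629) = 2.14729 rad
ℓ = θ/κ = 2.14729/1.33288 = 1.61101

1.3329 91.09 1.6110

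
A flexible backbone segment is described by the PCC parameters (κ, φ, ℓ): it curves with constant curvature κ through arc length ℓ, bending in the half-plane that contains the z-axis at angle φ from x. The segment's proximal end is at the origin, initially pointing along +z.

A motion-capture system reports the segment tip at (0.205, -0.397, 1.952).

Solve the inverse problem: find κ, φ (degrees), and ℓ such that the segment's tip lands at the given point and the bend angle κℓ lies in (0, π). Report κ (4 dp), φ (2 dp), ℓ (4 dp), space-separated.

ρ = √(x²+y²) = √(0.205² + -0.397²) = 0.44680
φ = atan2(y, x) mod 360° = atan2(-0.397, 0.205) = 297.3106°
|p|² = ρ² + z² = 0.44680² + 1.952² = 4.00994
κ = 2ρ / |p|² = 2×0.44680 / 4.00994 = 0.22285
θ = 2·atan2(ρ, z) = 2·atan2(0.44680, 1.952) = 0.45004 rad
ℓ = θ/κ = 0.45004/0.22285 = 2.01948

0.2228 297.31 2.0195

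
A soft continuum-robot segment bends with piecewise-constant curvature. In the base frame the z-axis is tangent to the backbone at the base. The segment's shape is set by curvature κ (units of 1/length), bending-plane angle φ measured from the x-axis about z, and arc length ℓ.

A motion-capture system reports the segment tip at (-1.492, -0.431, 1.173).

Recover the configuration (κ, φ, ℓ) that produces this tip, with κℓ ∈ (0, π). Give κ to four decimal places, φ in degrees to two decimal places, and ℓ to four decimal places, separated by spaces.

0.8200 196.11 2.2534

ρ = √(x²+y²) = √(-1.492² + -0.431²) = 1.55301
φ = atan2(y, x) mod 360° = atan2(-0.431, -1.492) = 196.1126°
|p|² = ρ² + z² = 1.55301² + 1.173² = 3.78775
κ = 2ρ / |p|² = 2×1.55301 / 3.78775 = 0.82001
θ = 2·atan2(ρ, z) = 2·atan2(1.55301, 1.173) = 1.84781 rad
ℓ = θ/κ = 1.84781/0.82001 = 2.25339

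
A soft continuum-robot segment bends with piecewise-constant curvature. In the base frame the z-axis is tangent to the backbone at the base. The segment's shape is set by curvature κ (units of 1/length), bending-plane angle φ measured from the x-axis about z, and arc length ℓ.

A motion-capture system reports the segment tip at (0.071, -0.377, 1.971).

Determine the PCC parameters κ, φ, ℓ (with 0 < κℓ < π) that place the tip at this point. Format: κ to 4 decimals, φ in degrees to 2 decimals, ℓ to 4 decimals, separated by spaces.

ρ = √(x²+y²) = √(0.071² + -0.377²) = 0.38363
φ = atan2(y, x) mod 360° = atan2(-0.377, 0.071) = 280.6655°
|p|² = ρ² + z² = 0.38363² + 1.971² = 4.03201
κ = 2ρ / |p|² = 2×0.38363 / 4.03201 = 0.19029
θ = 2·atan2(ρ, z) = 2·atan2(0.38363, 1.971) = 0.38447 rad
ℓ = θ/κ = 0.38447/0.19029 = 2.02041

0.1903 280.67 2.0204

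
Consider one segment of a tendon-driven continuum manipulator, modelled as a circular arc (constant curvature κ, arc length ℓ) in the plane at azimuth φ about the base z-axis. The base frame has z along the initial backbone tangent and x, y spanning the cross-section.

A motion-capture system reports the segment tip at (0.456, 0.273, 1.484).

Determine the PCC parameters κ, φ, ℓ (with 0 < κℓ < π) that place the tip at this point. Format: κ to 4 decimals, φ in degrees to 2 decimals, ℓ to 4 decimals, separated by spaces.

ρ = √(x²+y²) = √(0.456² + 0.273²) = 0.53147
φ = atan2(y, x) mod 360° = atan2(0.273, 0.456) = 30.9083°
|p|² = ρ² + z² = 0.53147² + 1.484² = 2.48472
κ = 2ρ / |p|² = 2×0.53147 / 2.48472 = 0.42779
θ = 2·atan2(ρ, z) = 2·atan2(0.53147, 1.484) = 0.68781 rad
ℓ = θ/κ = 0.68781/0.42779 = 1.60781

0.4278 30.91 1.6078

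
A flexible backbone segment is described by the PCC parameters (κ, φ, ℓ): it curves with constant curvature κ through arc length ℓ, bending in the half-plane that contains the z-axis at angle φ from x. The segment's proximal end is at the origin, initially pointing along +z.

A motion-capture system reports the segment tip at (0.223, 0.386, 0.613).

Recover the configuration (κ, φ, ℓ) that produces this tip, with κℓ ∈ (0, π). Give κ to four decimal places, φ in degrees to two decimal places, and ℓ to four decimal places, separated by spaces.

ρ = √(x²+y²) = √(0.223² + 0.386²) = 0.44579
φ = atan2(y, x) mod 360° = atan2(0.386, 0.223) = 59.9841°
|p|² = ρ² + z² = 0.44579² + 0.613² = 0.57449
κ = 2ρ / |p|² = 2×0.44579 / 0.57449 = 1.55193
θ = 2·atan2(ρ, z) = 2·atan2(0.44579, 0.613) = 1.25752 rad
ℓ = θ/κ = 1.25752/1.55193 = 0.81030

1.5519 59.98 0.8103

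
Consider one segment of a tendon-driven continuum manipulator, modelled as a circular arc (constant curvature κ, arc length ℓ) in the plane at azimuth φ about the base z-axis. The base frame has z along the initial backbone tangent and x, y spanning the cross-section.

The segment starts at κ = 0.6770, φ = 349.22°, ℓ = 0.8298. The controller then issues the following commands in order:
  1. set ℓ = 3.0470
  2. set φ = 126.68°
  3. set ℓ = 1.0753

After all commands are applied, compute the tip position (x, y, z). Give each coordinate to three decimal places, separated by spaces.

-0.224 0.300 0.983

initial: κ=0.6770, φ=349.22°, ℓ=0.8298
cmd 1: set ℓ=3.0470 → (κ,φ,ℓ)=(0.6770,349.22°,3.0470) → tip=(2.1365,-0.4068,1.3019)
cmd 2: set φ=126.68° → (κ,φ,ℓ)=(0.6770,126.68°,3.0470) → tip=(-1.2992,1.7442,1.3019)
cmd 3: set ℓ=1.0753 → (κ,φ,ℓ)=(0.6770,126.68°,1.0753) → tip=(-0.2237,0.3003,0.9828)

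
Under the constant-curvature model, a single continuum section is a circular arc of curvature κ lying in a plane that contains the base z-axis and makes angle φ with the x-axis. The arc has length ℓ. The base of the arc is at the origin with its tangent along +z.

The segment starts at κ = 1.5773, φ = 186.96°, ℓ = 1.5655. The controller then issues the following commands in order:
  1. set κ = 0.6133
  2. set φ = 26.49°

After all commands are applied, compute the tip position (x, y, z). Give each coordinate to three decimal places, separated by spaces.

initial: κ=1.5773, φ=186.96°, ℓ=1.5655
cmd 1: set κ=0.6133 → (κ,φ,ℓ)=(0.6133,186.96°,1.5655) → tip=(-0.6904,-0.0843,1.3358)
cmd 2: set φ=26.49° → (κ,φ,ℓ)=(0.6133,26.49°,1.5655) → tip=(0.6225,0.3102,1.3358)

0.623 0.310 1.336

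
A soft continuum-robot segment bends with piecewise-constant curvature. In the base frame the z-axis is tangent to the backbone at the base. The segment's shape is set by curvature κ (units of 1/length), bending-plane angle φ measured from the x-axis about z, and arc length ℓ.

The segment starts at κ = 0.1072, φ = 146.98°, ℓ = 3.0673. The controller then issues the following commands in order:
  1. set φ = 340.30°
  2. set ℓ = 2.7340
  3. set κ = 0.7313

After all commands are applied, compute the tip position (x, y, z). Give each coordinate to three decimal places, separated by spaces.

1.822 -0.653 1.244

initial: κ=0.1072, φ=146.98°, ℓ=3.0673
cmd 1: set φ=340.30° → (κ,φ,ℓ)=(0.1072,340.30°,3.0673) → tip=(0.4705,-0.1685,3.0123)
cmd 2: set ℓ=2.7340 → (κ,φ,ℓ)=(0.1072,340.30°,2.7340) → tip=(0.3745,-0.1341,2.6950)
cmd 3: set κ=0.7313 → (κ,φ,ℓ)=(0.7313,340.30°,2.7340) → tip=(1.8224,-0.6525,1.2438)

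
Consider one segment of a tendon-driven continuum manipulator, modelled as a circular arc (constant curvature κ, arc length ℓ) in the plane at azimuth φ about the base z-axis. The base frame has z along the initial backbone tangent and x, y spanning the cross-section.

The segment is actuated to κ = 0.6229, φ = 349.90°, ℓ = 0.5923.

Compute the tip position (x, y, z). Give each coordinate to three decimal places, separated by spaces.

θ = κ·ℓ = 0.6229 × 0.5923 = 0.36894 rad
ρ = (1 − cos θ)/κ = (1 − 0.93271)/0.6229 = 0.10803
z = sin θ / κ = 0.36063/0.6229 = 0.57895
x = ρ cos φ = 0.10803 × cos(349.90°) = 0.10635
y = ρ sin φ = 0.10803 × sin(349.90°) = -0.01894

0.106 -0.019 0.579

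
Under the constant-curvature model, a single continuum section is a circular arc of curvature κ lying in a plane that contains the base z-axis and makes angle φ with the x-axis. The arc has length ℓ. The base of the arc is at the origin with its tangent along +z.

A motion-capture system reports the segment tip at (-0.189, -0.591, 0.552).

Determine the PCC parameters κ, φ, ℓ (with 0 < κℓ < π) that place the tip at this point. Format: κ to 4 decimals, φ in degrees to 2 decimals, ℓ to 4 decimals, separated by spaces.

ρ = √(x²+y²) = √(-0.189² + -0.591²) = 0.62049
φ = atan2(y, x) mod 360° = atan2(-0.591, -0.189) = 252.2659°
|p|² = ρ² + z² = 0.62049² + 0.552² = 0.68971
κ = 2ρ / |p|² = 2×0.62049 / 0.68971 = 1.79927
θ = 2·atan2(ρ, z) = 2·atan2(0.62049, 0.552) = 1.68748 rad
ℓ = θ/κ = 1.68748/1.79927 = 0.93787

1.7993 252.27 0.9379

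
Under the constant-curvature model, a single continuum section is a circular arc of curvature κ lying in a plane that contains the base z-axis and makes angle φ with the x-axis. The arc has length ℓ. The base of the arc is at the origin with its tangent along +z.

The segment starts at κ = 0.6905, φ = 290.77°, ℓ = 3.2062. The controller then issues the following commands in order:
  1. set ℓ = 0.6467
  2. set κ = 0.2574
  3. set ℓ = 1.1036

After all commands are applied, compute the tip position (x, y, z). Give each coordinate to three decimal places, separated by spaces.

initial: κ=0.6905, φ=290.77°, ℓ=3.2062
cmd 1: set ℓ=0.6467 → (κ,φ,ℓ)=(0.6905,290.77°,0.6467) → tip=(0.0504,-0.1328,0.6254)
cmd 2: set κ=0.2574 → (κ,φ,ℓ)=(0.2574,290.77°,0.6467) → tip=(0.0190,-0.0502,0.6437)
cmd 3: set ℓ=1.1036 → (κ,φ,ℓ)=(0.2574,290.77°,1.1036) → tip=(0.0552,-0.1456,1.0888)

0.055 -0.146 1.089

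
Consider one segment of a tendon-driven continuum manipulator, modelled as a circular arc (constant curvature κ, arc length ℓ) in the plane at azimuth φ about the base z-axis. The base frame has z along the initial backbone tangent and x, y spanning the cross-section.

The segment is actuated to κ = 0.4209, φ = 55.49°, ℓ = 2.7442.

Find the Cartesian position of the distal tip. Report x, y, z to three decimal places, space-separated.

0.802 1.167 2.173

θ = κ·ℓ = 0.4209 × 2.7442 = 1.15503 rad
ρ = (1 − cos θ)/κ = (1 − 0.40389)/0.4209 = 1.41628
z = sin θ / κ = 0.91481/0.4209 = 2.17346
x = ρ cos φ = 1.41628 × cos(55.49°) = 0.80239
y = ρ sin φ = 1.41628 × sin(55.49°) = 1.16705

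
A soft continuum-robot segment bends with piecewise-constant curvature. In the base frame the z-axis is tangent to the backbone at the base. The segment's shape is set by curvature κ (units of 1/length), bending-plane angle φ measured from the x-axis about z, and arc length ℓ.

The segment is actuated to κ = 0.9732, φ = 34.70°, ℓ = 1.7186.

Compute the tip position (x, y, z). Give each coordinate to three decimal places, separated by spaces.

θ = κ·ℓ = 0.9732 × 1.7186 = 1.67254 rad
ρ = (1 − cos θ)/κ = (1 − -0.10157)/0.9732 = 1.13190
z = sin θ / κ = 0.99483/0.9732 = 1.02222
x = ρ cos φ = 1.13190 × cos(34.70°) = 0.93059
y = ρ sin φ = 1.13190 × sin(34.70°) = 0.64437

0.931 0.644 1.022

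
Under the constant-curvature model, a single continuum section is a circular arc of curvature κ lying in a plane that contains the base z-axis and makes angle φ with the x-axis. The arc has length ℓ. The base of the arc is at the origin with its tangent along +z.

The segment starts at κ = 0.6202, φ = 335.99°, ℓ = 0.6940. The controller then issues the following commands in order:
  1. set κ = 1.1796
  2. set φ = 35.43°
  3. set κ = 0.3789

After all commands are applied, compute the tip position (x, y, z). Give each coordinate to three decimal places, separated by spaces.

initial: κ=0.6202, φ=335.99°, ℓ=0.6940
cmd 1: set κ=1.1796 → (κ,φ,ℓ)=(1.1796,335.99°,0.6940) → tip=(0.2453,-0.1093,0.6190)
cmd 2: set φ=35.43° → (κ,φ,ℓ)=(1.1796,35.43°,0.6940) → tip=(0.2188,0.1557,0.6190)
cmd 3: set κ=0.3789 → (κ,φ,ℓ)=(0.3789,35.43°,0.6940) → tip=(0.0739,0.0526,0.6860)

0.074 0.053 0.686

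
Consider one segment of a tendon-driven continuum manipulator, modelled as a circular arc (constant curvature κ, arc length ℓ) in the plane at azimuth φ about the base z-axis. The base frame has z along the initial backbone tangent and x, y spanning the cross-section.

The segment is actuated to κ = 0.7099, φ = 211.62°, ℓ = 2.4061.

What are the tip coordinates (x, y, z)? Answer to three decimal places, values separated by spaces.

θ = κ·ℓ = 0.7099 × 2.4061 = 1.70809 rad
ρ = (1 − cos θ)/κ = (1 − -0.13686)/0.7099 = 1.60144
z = sin θ / κ = 0.99059/0.7099 = 1.39539
x = ρ cos φ = 1.60144 × cos(211.62°) = -1.36370
y = ρ sin φ = 1.60144 × sin(211.62°) = -0.83961

-1.364 -0.840 1.395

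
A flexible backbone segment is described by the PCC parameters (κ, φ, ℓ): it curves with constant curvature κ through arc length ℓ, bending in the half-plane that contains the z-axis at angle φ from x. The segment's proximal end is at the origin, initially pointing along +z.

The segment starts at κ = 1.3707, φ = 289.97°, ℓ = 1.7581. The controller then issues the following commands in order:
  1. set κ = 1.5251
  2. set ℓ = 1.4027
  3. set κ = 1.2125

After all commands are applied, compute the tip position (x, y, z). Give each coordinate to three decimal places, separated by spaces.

0.318 -0.876 0.818

initial: κ=1.3707, φ=289.97°, ℓ=1.7581
cmd 1: set κ=1.5251 → (κ,φ,ℓ)=(1.5251,289.97°,1.7581) → tip=(0.4246,-1.1684,0.2913)
cmd 2: set ℓ=1.4027 → (κ,φ,ℓ)=(1.5251,289.97°,1.4027) → tip=(0.3445,-0.9480,0.5526)
cmd 3: set κ=1.2125 → (κ,φ,ℓ)=(1.2125,289.97°,1.4027) → tip=(0.3182,-0.8756,0.8178)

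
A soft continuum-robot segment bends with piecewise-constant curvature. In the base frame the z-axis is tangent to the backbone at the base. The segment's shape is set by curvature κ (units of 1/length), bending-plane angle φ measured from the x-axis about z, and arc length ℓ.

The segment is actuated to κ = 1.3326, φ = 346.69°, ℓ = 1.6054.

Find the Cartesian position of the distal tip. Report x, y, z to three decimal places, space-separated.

1.123 -0.266 0.632

θ = κ·ℓ = 1.3326 × 1.6054 = 2.13936 rad
ρ = (1 − cos θ)/κ = (1 − -0.53842)/1.3326 = 1.15445
z = sin θ / κ = 0.84268/1.3326 = 0.63236
x = ρ cos φ = 1.15445 × cos(346.69°) = 1.12344
y = ρ sin φ = 1.15445 × sin(346.69°) = -0.26578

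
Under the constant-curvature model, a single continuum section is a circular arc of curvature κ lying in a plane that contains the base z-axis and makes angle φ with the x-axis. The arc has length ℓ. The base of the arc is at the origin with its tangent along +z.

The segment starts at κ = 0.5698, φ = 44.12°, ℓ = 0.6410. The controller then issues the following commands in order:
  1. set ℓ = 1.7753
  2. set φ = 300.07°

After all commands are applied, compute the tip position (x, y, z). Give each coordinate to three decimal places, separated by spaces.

initial: κ=0.5698, φ=44.12°, ℓ=0.6410
cmd 1: set ℓ=1.7753 → (κ,φ,ℓ)=(0.5698,44.12°,1.7753) → tip=(0.5915,0.5736,1.4877)
cmd 2: set φ=300.07° → (κ,φ,ℓ)=(0.5698,300.07°,1.7753) → tip=(0.4128,-0.7130,1.4877)

0.413 -0.713 1.488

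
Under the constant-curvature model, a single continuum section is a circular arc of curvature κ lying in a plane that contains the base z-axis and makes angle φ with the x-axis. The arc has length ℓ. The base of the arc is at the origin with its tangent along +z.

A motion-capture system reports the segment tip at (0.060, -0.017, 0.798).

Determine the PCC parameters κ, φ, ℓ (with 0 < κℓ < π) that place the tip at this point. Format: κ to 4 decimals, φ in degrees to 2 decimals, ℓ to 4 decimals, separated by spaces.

0.1947 344.18 0.8012

ρ = √(x²+y²) = √(0.060² + -0.017²) = 0.06236
φ = atan2(y, x) mod 360° = atan2(-0.017, 0.060) = 344.1808°
|p|² = ρ² + z² = 0.06236² + 0.798² = 0.64069
κ = 2ρ / |p|² = 2×0.06236 / 0.64069 = 0.19467
θ = 2·atan2(ρ, z) = 2·atan2(0.06236, 0.798) = 0.15598 rad
ℓ = θ/κ = 0.15598/0.19467 = 0.80124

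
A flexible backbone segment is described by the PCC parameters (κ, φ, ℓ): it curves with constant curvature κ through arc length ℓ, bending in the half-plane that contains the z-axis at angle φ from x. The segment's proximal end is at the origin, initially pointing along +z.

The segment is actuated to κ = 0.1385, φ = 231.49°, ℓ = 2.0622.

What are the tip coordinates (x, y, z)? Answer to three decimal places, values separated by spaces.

-0.182 -0.229 2.034

θ = κ·ℓ = 0.1385 × 2.0622 = 0.28561 rad
ρ = (1 − cos θ)/κ = (1 − 0.95949)/0.1385 = 0.29250
z = sin θ / κ = 0.28175/0.1385 = 2.03428
x = ρ cos φ = 0.29250 × cos(231.49°) = -0.18213
y = ρ sin φ = 0.29250 × sin(231.49°) = -0.22888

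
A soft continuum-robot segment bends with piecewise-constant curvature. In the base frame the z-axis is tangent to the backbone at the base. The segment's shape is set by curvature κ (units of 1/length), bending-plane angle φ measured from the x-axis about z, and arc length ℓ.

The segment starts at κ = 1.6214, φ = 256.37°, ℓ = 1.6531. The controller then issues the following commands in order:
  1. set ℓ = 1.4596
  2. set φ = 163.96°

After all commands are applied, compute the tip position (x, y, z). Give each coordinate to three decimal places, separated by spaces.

initial: κ=1.6214, φ=256.37°, ℓ=1.6531
cmd 1: set ℓ=1.4596 → (κ,φ,ℓ)=(1.6214,256.37°,1.4596) → tip=(-0.2492,-1.0276,0.4315)
cmd 2: set φ=163.96° → (κ,φ,ℓ)=(1.6214,163.96°,1.4596) → tip=(-1.0162,0.2922,0.4315)

-1.016 0.292 0.432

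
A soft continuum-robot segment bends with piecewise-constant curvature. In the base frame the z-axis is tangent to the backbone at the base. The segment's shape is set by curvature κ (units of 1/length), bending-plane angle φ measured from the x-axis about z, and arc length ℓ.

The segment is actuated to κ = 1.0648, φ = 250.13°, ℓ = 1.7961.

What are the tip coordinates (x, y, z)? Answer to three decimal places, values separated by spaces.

θ = κ·ℓ = 1.0648 × 1.7961 = 1.91249 rad
ρ = (1 − cos θ)/κ = (1 − -0.33508)/1.0648 = 1.25383
z = sin θ / κ = 0.94219/1.0648 = 0.88485
x = ρ cos φ = 1.25383 × cos(250.13°) = -0.42616
y = ρ sin φ = 1.25383 × sin(250.13°) = -1.17919

-0.426 -1.179 0.885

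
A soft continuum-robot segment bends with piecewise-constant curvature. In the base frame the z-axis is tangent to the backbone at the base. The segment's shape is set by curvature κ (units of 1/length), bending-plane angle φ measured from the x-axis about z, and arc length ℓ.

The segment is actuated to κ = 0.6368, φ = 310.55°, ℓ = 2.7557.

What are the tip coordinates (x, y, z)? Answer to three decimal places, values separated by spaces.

1.208 -1.412 1.544

θ = κ·ℓ = 0.6368 × 2.7557 = 1.75483 rad
ρ = (1 − cos θ)/κ = (1 − -0.18300)/0.6368 = 1.85772
z = sin θ / κ = 0.98311/0.6368 = 1.54383
x = ρ cos φ = 1.85772 × cos(310.55°) = 1.20773
y = ρ sin φ = 1.85772 × sin(310.55°) = -1.41157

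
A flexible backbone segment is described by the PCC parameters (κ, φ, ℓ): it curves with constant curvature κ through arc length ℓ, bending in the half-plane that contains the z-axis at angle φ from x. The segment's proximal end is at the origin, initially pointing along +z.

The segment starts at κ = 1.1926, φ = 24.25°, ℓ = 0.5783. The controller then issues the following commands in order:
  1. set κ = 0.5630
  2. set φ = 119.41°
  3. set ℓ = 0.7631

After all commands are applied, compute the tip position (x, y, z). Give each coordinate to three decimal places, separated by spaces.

-0.079 0.141 0.740

initial: κ=1.1926, φ=24.25°, ℓ=0.5783
cmd 1: set κ=0.5630 → (κ,φ,ℓ)=(0.5630,24.25°,0.5783) → tip=(0.0851,0.0383,0.5681)
cmd 2: set φ=119.41° → (κ,φ,ℓ)=(0.5630,119.41°,0.5783) → tip=(-0.0458,0.0813,0.5681)
cmd 3: set ℓ=0.7631 → (κ,φ,ℓ)=(0.5630,119.41°,0.7631) → tip=(-0.0793,0.1406,0.7398)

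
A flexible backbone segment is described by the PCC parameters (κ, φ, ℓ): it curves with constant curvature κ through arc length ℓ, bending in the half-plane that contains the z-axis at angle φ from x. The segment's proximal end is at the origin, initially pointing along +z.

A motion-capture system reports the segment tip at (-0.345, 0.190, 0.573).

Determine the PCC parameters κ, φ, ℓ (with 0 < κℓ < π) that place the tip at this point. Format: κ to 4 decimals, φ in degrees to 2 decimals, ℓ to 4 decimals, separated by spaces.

ρ = √(x²+y²) = √(-0.345² + 0.190²) = 0.39386
φ = atan2(y, x) mod 360° = atan2(0.190, -0.345) = 151.1573°
|p|² = ρ² + z² = 0.39386² + 0.573² = 0.48345
κ = 2ρ / |p|² = 2×0.39386 / 0.48345 = 1.62936
θ = 2·atan2(ρ, z) = 2·atan2(0.39386, 0.573) = 1.20439 rad
ℓ = θ/κ = 1.20439/1.62936 = 0.73918

1.6294 151.16 0.7392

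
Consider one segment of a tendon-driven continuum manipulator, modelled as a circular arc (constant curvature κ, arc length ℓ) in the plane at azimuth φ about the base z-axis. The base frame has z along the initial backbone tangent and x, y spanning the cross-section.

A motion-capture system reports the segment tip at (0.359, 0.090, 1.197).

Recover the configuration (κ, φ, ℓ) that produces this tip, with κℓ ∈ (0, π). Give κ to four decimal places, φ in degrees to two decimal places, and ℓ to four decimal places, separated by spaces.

ρ = √(x²+y²) = √(0.359² + 0.090²) = 0.37011
φ = atan2(y, x) mod 360° = atan2(0.090, 0.359) = 14.0738°
|p|² = ρ² + z² = 0.37011² + 1.197² = 1.56979
κ = 2ρ / |p|² = 2×0.37011 / 1.56979 = 0.47154
θ = 2·atan2(ρ, z) = 2·atan2(0.37011, 1.197) = 0.59975 rad
ℓ = θ/κ = 0.59975/0.47154 = 1.27189

0.4715 14.07 1.2719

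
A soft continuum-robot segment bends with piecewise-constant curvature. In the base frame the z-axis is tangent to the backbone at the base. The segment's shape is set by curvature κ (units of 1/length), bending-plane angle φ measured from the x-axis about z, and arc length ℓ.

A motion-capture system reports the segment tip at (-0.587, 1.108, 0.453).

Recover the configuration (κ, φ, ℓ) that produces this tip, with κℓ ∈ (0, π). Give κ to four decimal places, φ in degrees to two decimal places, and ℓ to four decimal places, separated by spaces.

1.4109 117.91 1.7352

ρ = √(x²+y²) = √(-0.587² + 1.108²) = 1.25389
φ = atan2(y, x) mod 360° = atan2(1.108, -0.587) = 117.9139°
|p|² = ρ² + z² = 1.25389² + 0.453² = 1.77744
κ = 2ρ / |p|² = 2×1.25389 / 1.77744 = 1.41089
θ = 2·atan2(ρ, z) = 2·atan2(1.25389, 0.453) = 2.44822 rad
ℓ = θ/κ = 2.44822/1.41089 = 1.73523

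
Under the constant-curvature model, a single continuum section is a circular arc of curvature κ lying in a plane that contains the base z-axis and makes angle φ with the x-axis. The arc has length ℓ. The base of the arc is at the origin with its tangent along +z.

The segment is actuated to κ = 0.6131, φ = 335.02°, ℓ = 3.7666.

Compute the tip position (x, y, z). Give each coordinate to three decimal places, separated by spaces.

2.474 -1.152 1.206

θ = κ·ℓ = 0.6131 × 3.7666 = 2.30930 rad
ρ = (1 − cos θ)/κ = (1 − -0.67318)/0.6131 = 2.72906
z = sin θ / κ = 0.73948/0.6131 = 1.20612
x = ρ cos φ = 2.72906 × cos(335.02°) = 2.47377
y = ρ sin φ = 2.72906 × sin(335.02°) = -1.15249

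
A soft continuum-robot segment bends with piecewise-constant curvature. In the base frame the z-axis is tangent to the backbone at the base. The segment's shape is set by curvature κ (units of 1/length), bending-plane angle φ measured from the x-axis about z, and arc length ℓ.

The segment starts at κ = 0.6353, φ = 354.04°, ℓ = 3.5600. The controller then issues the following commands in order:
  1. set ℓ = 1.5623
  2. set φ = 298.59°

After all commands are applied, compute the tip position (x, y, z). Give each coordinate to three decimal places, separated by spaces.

initial: κ=0.6353, φ=354.04°, ℓ=3.5600
cmd 1: set ℓ=1.5623 → (κ,φ,ℓ)=(0.6353,354.04°,1.5623) → tip=(0.7099,-0.0741,1.3181)
cmd 2: set φ=298.59° → (κ,φ,ℓ)=(0.6353,298.59°,1.5623) → tip=(0.3415,-0.6267,1.3181)

0.342 -0.627 1.318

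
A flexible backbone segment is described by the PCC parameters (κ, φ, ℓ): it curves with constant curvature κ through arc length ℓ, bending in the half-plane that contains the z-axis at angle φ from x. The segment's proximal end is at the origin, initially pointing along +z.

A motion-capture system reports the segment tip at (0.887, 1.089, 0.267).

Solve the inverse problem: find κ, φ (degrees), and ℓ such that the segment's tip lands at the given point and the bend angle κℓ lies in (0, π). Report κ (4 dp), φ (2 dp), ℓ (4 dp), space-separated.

ρ = √(x²+y²) = √(0.887² + 1.089²) = 1.40452
φ = atan2(y, x) mod 360° = atan2(1.089, 0.887) = 50.8369°
|p|² = ρ² + z² = 1.40452² + 0.267² = 2.04398
κ = 2ρ / |p|² = 2×1.40452 / 2.04398 = 1.37430
θ = 2·atan2(ρ, z) = 2·atan2(1.40452, 0.267) = 2.76588 rad
ℓ = θ/κ = 2.76588/1.37430 = 2.01256

1.3743 50.84 2.0126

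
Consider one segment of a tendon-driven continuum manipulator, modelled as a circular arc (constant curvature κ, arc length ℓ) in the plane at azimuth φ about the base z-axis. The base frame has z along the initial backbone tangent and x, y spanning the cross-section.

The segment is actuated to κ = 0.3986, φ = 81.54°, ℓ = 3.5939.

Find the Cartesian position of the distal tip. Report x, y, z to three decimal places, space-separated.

θ = κ·ℓ = 0.3986 × 3.5939 = 1.43253 rad
ρ = (1 − cos θ)/κ = (1 − 0.13783)/0.3986 = 2.16300
z = sin θ / κ = 0.99046/0.3986 = 2.48484
x = ρ cos φ = 2.16300 × cos(81.54°) = 0.31822
y = ρ sin φ = 2.16300 × sin(81.54°) = 2.13947

0.318 2.139 2.485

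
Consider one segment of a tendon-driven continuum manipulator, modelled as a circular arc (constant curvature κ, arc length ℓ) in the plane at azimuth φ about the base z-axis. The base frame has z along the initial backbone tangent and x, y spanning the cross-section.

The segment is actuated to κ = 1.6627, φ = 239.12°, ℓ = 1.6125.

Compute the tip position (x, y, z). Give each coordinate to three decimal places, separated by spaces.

θ = κ·ℓ = 1.6627 × 1.6125 = 2.68110 rad
ρ = (1 − cos θ)/κ = (1 − -0.89584)/1.6627 = 1.14021
z = sin θ / κ = 0.44439/1.6627 = 0.26727
x = ρ cos φ = 1.14021 × cos(239.12°) = -0.58521
y = ρ sin φ = 1.14021 × sin(239.12°) = -0.97858

-0.585 -0.979 0.267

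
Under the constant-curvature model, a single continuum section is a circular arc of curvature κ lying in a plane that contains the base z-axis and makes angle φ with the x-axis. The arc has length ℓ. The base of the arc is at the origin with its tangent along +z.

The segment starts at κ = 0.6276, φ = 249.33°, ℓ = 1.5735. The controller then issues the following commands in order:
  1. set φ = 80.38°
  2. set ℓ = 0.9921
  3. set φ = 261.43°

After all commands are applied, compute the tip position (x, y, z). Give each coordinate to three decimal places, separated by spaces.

-0.045 -0.296 0.929

initial: κ=0.6276, φ=249.33°, ℓ=1.5735
cmd 1: set φ=80.38° → (κ,φ,ℓ)=(0.6276,80.38°,1.5735) → tip=(0.1196,0.7057,1.3299)
cmd 2: set ℓ=0.9921 → (κ,φ,ℓ)=(0.6276,80.38°,0.9921) → tip=(0.0500,0.2948,0.9292)
cmd 3: set φ=261.43° → (κ,φ,ℓ)=(0.6276,261.43°,0.9921) → tip=(-0.0446,-0.2957,0.9292)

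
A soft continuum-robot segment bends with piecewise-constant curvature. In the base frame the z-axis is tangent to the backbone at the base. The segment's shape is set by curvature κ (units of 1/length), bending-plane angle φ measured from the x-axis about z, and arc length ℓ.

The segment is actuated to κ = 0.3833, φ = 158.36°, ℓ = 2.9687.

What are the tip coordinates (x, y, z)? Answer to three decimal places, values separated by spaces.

-1.408 0.559 2.368

θ = κ·ℓ = 0.3833 × 2.9687 = 1.13790 rad
ρ = (1 − cos θ)/κ = (1 − 0.41950)/0.3833 = 1.51448
z = sin θ / κ = 0.90776/0.3833 = 2.36826
x = ρ cos φ = 1.51448 × cos(158.36°) = -1.40774
y = ρ sin φ = 1.51448 × sin(158.36°) = 0.55850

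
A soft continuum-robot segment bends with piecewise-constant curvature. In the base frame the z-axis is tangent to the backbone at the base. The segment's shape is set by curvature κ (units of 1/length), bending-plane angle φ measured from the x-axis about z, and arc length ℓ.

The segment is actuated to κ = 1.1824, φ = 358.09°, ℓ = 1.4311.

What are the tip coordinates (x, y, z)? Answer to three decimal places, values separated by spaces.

0.948 -0.032 0.840

θ = κ·ℓ = 1.1824 × 1.4311 = 1.69213 rad
ρ = (1 − cos θ)/κ = (1 − -0.12104)/1.1824 = 0.94810
z = sin θ / κ = 0.99265/1.1824 = 0.83952
x = ρ cos φ = 0.94810 × cos(358.09°) = 0.94758
y = ρ sin φ = 0.94810 × sin(358.09°) = -0.03160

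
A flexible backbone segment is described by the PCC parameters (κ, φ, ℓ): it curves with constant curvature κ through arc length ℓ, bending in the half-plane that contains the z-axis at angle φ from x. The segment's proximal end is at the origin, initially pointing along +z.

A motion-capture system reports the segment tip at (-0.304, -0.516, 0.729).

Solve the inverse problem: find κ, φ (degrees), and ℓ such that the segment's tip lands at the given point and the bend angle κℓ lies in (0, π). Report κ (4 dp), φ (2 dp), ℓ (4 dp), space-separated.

ρ = √(x²+y²) = √(-0.304² + -0.516²) = 0.59889
φ = atan2(y, x) mod 360° = atan2(-0.516, -0.304) = 239.4956°
|p|² = ρ² + z² = 0.59889² + 0.729² = 0.89011
κ = 2ρ / |p|² = 2×0.59889 / 0.89011 = 1.34565
θ = 2·atan2(ρ, z) = 2·atan2(0.59889, 0.729) = 1.37546 rad
ℓ = θ/κ = 1.37546/1.34565 = 1.02215

1.3457 239.50 1.0221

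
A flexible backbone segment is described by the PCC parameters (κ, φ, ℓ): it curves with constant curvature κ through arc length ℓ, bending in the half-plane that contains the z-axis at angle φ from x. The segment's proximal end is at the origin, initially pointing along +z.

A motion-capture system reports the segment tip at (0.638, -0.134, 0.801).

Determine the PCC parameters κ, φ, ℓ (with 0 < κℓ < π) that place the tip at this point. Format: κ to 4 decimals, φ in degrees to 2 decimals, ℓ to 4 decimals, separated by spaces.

1.2224 348.14 1.1177

ρ = √(x²+y²) = √(0.638² + -0.134²) = 0.65192
φ = atan2(y, x) mod 360° = atan2(-0.134, 0.638) = 348.1385°
|p|² = ρ² + z² = 0.65192² + 0.801² = 1.06660
κ = 2ρ / |p|² = 2×0.65192 / 1.06660 = 1.22243
θ = 2·atan2(ρ, z) = 2·atan2(0.65192, 0.801) = 1.36630 rad
ℓ = θ/κ = 1.36630/1.22243 = 1.11769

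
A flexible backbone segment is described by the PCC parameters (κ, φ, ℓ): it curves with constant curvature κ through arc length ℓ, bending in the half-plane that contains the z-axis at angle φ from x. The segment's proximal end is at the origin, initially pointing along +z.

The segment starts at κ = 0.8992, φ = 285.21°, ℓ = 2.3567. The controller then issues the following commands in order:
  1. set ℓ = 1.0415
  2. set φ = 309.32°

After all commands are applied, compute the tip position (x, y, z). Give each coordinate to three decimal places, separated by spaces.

0.287 -0.351 0.896

initial: κ=0.8992, φ=285.21°, ℓ=2.3567
cmd 1: set ℓ=1.0415 → (κ,φ,ℓ)=(0.8992,285.21°,1.0415) → tip=(0.1189,-0.4372,0.8958)
cmd 2: set φ=309.32° → (κ,φ,ℓ)=(0.8992,309.32°,1.0415) → tip=(0.2871,-0.3505,0.8958)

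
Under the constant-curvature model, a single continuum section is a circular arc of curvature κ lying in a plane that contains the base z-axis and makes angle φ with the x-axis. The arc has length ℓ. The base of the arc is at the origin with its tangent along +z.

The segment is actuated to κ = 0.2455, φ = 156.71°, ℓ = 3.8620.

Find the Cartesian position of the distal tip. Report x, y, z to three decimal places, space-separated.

θ = κ·ℓ = 0.2455 × 3.8620 = 0.94812 rad
ρ = (1 − cos θ)/κ = (1 − 0.58321)/0.2455 = 1.69772
z = sin θ / κ = 0.81232/0.2455 = 3.30884
x = ρ cos φ = 1.69772 × cos(156.71°) = -1.55938
y = ρ sin φ = 1.69772 × sin(156.71°) = 0.67125

-1.559 0.671 3.309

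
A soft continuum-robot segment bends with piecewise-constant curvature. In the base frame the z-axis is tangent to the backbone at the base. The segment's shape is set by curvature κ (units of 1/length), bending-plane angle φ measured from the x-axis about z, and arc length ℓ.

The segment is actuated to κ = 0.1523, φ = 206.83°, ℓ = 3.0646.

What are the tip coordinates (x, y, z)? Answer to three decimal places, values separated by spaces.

θ = κ·ℓ = 0.1523 × 3.0646 = 0.46674 rad
ρ = (1 − cos θ)/κ = (1 − 0.89304)/0.1523 = 0.70229
z = sin θ / κ = 0.44998/0.1523 = 2.95454
x = ρ cos φ = 0.70229 × cos(206.83°) = -0.62669
y = ρ sin φ = 0.70229 × sin(206.83°) = -0.31698

-0.627 -0.317 2.955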